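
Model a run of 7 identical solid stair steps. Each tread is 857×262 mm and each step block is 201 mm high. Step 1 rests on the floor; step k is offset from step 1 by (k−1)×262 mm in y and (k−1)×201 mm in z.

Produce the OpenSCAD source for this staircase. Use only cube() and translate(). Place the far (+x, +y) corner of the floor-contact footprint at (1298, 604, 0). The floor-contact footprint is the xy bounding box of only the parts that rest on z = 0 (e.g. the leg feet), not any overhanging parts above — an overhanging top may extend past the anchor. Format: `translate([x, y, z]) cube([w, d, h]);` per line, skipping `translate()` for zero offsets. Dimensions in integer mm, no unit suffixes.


translate([441, 342, 0]) cube([857, 262, 201]);
translate([441, 604, 201]) cube([857, 262, 201]);
translate([441, 866, 402]) cube([857, 262, 201]);
translate([441, 1128, 603]) cube([857, 262, 201]);
translate([441, 1390, 804]) cube([857, 262, 201]);
translate([441, 1652, 1005]) cube([857, 262, 201]);
translate([441, 1914, 1206]) cube([857, 262, 201]);


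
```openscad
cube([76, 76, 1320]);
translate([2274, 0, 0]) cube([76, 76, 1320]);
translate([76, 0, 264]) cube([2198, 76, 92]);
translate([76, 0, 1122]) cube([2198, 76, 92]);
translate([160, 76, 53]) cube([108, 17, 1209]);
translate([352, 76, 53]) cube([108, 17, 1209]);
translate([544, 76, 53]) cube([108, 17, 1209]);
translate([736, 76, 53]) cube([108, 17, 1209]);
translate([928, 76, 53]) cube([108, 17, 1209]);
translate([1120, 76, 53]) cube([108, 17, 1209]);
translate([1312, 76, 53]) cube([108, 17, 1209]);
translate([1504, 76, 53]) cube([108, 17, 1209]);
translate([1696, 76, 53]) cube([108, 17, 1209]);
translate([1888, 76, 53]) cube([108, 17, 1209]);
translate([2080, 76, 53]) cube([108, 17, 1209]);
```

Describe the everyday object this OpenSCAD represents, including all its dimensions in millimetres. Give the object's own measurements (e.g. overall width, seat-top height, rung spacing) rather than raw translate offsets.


A fence section. Two 76×76 mm posts, 1320 mm tall, stand on the floor with a clear span of 2198 mm between their inner faces. Two horizontal rails of 76×92 mm section span the gap between the posts with their undersides at z = 264 mm and z = 1122 mm, flush with the posts' −y face. 11 pickets, each 108 mm wide, 17 mm thick and 1209 mm tall, are fixed to the +y face of the rails with their bottoms at z = 53 mm, spaced across the span with a 84 mm gap after the −x post and between neighbouring pickets, with 86 mm left before the +x post.


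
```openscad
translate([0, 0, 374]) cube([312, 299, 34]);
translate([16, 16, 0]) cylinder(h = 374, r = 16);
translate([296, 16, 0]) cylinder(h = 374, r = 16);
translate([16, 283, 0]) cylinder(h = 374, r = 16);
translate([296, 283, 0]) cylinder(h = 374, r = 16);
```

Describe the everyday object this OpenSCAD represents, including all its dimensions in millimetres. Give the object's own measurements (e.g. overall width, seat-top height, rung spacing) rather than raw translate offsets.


A simple wooden stool: a rectangular seat 312 mm (x) by 299 mm (y), 34 mm thick, top face at z = 408 mm, on four round legs, each 32 mm in diameter. The legs rest on z = 0, each leg's axis is inset half a diameter from the nearest pair of seat edges (so the leg's bounding box is flush with the corner).


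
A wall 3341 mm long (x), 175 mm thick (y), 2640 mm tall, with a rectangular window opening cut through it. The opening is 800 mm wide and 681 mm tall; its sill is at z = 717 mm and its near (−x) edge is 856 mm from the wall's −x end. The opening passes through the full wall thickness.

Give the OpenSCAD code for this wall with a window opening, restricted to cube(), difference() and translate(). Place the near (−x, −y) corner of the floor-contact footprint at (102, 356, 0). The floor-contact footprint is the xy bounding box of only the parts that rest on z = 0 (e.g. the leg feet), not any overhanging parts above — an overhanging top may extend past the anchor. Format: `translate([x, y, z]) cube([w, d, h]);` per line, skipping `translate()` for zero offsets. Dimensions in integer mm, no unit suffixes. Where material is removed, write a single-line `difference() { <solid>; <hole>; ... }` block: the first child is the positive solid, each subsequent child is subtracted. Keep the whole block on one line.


difference() { translate([102, 356, 0]) cube([3341, 175, 2640]); translate([958, 356, 717]) cube([800, 175, 681]); }


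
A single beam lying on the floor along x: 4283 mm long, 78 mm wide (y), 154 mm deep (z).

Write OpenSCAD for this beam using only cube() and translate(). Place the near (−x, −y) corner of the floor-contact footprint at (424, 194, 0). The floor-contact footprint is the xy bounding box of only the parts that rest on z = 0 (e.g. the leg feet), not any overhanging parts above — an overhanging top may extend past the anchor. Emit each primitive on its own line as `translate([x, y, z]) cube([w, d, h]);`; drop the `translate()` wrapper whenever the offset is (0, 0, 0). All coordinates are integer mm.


translate([424, 194, 0]) cube([4283, 78, 154]);


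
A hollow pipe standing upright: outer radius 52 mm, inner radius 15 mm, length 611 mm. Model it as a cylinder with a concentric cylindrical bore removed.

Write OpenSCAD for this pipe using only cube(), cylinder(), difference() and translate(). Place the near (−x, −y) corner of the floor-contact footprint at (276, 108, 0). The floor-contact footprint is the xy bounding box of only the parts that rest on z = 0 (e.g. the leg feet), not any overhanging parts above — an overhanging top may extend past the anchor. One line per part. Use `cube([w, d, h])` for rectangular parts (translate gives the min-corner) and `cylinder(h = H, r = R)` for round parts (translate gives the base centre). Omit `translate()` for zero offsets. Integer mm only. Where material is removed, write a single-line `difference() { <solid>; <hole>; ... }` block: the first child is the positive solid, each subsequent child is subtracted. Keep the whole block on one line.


difference() { translate([328, 160, 0]) cylinder(h = 611, r = 52); translate([328, 160, 0]) cylinder(h = 611, r = 15); }


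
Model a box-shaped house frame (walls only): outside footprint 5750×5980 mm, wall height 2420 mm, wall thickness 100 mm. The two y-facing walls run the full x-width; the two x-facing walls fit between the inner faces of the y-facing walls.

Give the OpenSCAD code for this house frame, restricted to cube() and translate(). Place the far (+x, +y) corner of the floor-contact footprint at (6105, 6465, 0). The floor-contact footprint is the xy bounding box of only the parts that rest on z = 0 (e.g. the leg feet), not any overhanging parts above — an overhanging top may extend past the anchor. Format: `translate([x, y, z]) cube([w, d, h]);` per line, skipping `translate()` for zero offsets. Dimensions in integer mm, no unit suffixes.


translate([355, 485, 0]) cube([5750, 100, 2420]);
translate([355, 6365, 0]) cube([5750, 100, 2420]);
translate([355, 585, 0]) cube([100, 5780, 2420]);
translate([6005, 585, 0]) cube([100, 5780, 2420]);


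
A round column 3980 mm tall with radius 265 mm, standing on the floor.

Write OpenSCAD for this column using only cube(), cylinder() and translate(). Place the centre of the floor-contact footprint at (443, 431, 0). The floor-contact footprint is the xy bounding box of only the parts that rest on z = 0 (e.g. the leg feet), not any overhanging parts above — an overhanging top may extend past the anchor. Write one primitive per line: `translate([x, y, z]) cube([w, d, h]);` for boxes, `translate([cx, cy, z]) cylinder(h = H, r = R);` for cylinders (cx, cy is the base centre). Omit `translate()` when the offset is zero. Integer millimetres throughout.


translate([443, 431, 0]) cylinder(h = 3980, r = 265);


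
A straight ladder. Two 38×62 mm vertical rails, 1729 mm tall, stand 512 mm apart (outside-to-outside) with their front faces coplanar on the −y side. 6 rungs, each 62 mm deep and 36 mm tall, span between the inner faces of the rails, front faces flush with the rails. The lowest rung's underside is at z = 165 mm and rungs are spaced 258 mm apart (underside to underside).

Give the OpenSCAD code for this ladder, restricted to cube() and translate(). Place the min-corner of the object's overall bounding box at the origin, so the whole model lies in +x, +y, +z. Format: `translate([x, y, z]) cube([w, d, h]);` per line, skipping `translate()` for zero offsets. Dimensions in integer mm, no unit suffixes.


// rung span = 512 - 2*38 = 436
// rung[k] z = 165 + k*258
cube([38, 62, 1729]);
translate([474, 0, 0]) cube([38, 62, 1729]);
translate([38, 0, 165]) cube([436, 62, 36]);
translate([38, 0, 423]) cube([436, 62, 36]);
translate([38, 0, 681]) cube([436, 62, 36]);
translate([38, 0, 939]) cube([436, 62, 36]);
translate([38, 0, 1197]) cube([436, 62, 36]);
translate([38, 0, 1455]) cube([436, 62, 36]);


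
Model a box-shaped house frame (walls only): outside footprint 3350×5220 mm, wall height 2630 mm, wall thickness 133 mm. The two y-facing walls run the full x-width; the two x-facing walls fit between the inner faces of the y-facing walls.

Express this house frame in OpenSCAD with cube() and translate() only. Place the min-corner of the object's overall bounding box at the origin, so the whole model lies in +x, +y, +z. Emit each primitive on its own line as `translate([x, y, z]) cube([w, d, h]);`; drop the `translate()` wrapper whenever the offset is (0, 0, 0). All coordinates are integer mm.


cube([3350, 133, 2630]);
translate([0, 5087, 0]) cube([3350, 133, 2630]);
translate([0, 133, 0]) cube([133, 4954, 2630]);
translate([3217, 133, 0]) cube([133, 4954, 2630]);


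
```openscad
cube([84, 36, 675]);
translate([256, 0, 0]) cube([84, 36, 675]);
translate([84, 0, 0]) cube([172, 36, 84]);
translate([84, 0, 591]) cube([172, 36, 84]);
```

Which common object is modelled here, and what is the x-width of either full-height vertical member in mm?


A picture frame. The border width is 84 mm.

Four thin pieces enclosing a rectangular opening — a picture frame. The two full-height stiles are 675 mm tall; the top rail sits at z = 591 and is 84 mm tall, so the border above the opening is 675 − 591 = 84 mm, matching the stile x-width.


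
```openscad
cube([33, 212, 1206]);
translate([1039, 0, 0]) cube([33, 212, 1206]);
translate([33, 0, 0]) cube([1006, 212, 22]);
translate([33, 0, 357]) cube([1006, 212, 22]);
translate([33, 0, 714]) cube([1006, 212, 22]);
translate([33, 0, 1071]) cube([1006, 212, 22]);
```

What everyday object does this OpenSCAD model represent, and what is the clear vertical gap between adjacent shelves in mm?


A bookshelf. The clear shelf gap is 335 mm.

Two tall side panels with 4 horizontal boards between them — a bookshelf. The first two shelf undersides are at z = 0 and z = 357; with shelf thickness 22, the clear gap is 357 − 0 − 22 = 335 mm.


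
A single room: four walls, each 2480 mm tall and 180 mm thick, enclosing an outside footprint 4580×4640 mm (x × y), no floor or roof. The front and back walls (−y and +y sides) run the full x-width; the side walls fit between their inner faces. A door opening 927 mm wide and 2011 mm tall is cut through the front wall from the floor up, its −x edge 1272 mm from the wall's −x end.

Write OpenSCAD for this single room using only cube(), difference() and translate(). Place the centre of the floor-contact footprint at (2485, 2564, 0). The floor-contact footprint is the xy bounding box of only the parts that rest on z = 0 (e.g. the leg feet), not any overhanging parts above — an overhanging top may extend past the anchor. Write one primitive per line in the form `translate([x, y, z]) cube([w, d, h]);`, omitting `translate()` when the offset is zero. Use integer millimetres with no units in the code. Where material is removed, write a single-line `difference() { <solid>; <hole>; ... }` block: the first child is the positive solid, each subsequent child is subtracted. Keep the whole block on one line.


difference() { translate([195, 244, 0]) cube([4580, 180, 2480]); translate([1467, 244, 0]) cube([927, 180, 2011]); }
translate([195, 4704, 0]) cube([4580, 180, 2480]);
translate([195, 424, 0]) cube([180, 4280, 2480]);
translate([4595, 424, 0]) cube([180, 4280, 2480]);


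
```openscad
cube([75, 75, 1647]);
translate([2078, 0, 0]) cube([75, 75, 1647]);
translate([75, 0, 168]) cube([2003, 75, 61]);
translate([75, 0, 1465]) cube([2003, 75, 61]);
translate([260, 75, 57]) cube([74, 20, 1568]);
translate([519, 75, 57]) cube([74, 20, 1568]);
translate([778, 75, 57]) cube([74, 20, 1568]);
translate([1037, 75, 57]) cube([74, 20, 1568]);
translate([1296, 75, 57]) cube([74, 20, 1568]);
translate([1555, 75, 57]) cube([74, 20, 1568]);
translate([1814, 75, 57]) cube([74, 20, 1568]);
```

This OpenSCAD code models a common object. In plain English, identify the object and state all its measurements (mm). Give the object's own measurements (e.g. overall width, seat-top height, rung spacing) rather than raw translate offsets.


A fence section. Two 75×75 mm posts, 1647 mm tall, stand on the floor with a clear span of 2003 mm between their inner faces. Two horizontal rails of 75×61 mm section span the gap between the posts with their undersides at z = 168 mm and z = 1465 mm, flush with the posts' −y face. 7 pickets, each 74 mm wide, 20 mm thick and 1568 mm tall, are fixed to the +y face of the rails with their bottoms at z = 57 mm, spaced across the span with a 185 mm gap after the −x post and between neighbouring pickets, with 190 mm left before the +x post.


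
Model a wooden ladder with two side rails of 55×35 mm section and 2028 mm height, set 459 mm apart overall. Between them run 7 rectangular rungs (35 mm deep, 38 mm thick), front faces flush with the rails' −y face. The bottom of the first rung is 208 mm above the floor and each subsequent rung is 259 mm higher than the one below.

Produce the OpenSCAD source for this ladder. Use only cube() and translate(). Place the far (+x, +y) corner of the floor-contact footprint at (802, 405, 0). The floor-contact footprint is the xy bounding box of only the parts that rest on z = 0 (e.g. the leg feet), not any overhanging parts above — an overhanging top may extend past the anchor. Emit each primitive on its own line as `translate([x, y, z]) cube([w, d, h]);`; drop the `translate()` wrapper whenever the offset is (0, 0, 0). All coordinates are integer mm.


// rung span = 459 - 2*55 = 349
// rung[k] z = 208 + k*259
translate([343, 370, 0]) cube([55, 35, 2028]);
translate([747, 370, 0]) cube([55, 35, 2028]);
translate([398, 370, 208]) cube([349, 35, 38]);
translate([398, 370, 467]) cube([349, 35, 38]);
translate([398, 370, 726]) cube([349, 35, 38]);
translate([398, 370, 985]) cube([349, 35, 38]);
translate([398, 370, 1244]) cube([349, 35, 38]);
translate([398, 370, 1503]) cube([349, 35, 38]);
translate([398, 370, 1762]) cube([349, 35, 38]);


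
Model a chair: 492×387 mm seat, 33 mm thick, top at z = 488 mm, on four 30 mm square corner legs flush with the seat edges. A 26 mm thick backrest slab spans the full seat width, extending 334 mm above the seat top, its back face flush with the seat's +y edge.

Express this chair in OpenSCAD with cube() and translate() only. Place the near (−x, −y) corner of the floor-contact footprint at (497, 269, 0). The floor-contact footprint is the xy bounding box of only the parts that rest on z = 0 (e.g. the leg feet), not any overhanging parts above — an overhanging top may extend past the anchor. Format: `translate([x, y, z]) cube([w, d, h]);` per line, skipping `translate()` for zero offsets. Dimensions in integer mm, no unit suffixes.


translate([497, 269, 455]) cube([492, 387, 33]);
translate([497, 269, 0]) cube([30, 30, 455]);
translate([959, 269, 0]) cube([30, 30, 455]);
translate([497, 626, 0]) cube([30, 30, 455]);
translate([959, 626, 0]) cube([30, 30, 455]);
translate([497, 630, 488]) cube([492, 26, 334]);


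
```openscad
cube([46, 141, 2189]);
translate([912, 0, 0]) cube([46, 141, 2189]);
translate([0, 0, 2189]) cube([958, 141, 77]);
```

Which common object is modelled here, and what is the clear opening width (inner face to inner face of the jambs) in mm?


A door frame. The clear opening width is 866 mm.

Two 2189 mm tall posts with a header on top — a door frame. The left jamb is 46 mm wide at x = 0; the right jamb starts at x = 912. The clear opening is 912 − 46 = 866 mm.


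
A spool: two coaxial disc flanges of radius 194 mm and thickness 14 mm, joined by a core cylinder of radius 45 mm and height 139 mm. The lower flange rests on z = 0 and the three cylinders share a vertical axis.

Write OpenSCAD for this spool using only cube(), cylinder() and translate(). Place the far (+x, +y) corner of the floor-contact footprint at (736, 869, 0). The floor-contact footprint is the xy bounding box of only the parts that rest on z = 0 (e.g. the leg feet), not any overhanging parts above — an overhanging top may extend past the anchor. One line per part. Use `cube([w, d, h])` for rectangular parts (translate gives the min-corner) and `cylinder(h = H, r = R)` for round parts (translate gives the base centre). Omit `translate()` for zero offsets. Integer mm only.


translate([542, 675, 0]) cylinder(h = 14, r = 194);
translate([542, 675, 14]) cylinder(h = 139, r = 45);
translate([542, 675, 153]) cylinder(h = 14, r = 194);


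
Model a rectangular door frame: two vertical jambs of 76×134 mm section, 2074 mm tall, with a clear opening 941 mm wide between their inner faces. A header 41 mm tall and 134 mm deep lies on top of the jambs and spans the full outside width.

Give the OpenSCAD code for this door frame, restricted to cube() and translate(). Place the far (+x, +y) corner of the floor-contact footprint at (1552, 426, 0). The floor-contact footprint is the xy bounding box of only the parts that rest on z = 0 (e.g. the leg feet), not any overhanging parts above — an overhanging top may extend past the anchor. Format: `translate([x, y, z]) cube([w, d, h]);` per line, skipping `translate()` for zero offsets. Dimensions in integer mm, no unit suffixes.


translate([459, 292, 0]) cube([76, 134, 2074]);
translate([1476, 292, 0]) cube([76, 134, 2074]);
translate([459, 292, 2074]) cube([1093, 134, 41]);


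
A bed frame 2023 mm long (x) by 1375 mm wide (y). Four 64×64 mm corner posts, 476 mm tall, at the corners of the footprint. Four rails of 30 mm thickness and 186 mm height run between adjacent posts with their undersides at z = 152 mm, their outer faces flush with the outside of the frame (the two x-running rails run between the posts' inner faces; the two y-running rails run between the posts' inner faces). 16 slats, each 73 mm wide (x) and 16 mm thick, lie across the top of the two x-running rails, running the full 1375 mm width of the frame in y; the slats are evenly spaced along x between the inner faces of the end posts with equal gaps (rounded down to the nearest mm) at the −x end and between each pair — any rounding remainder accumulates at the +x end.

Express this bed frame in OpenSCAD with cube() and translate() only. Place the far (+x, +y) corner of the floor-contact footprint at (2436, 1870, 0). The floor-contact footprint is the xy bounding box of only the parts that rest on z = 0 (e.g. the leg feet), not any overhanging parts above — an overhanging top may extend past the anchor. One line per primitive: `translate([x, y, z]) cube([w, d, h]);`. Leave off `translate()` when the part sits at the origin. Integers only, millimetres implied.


// slat z = rail_z + rail_h = 152 + 186 = 338
// slat gap = ⌊(1895 − 16·73) / 17⌋ = 42
translate([413, 495, 0]) cube([64, 64, 476]);
translate([413, 1806, 0]) cube([64, 64, 476]);
translate([2372, 495, 0]) cube([64, 64, 476]);
translate([2372, 1806, 0]) cube([64, 64, 476]);
translate([477, 495, 152]) cube([1895, 30, 186]);
translate([477, 1840, 152]) cube([1895, 30, 186]);
translate([413, 559, 152]) cube([30, 1247, 186]);
translate([2406, 559, 152]) cube([30, 1247, 186]);
translate([519, 495, 338]) cube([73, 1375, 16]);
translate([634, 495, 338]) cube([73, 1375, 16]);
translate([749, 495, 338]) cube([73, 1375, 16]);
translate([864, 495, 338]) cube([73, 1375, 16]);
translate([979, 495, 338]) cube([73, 1375, 16]);
translate([1094, 495, 338]) cube([73, 1375, 16]);
translate([1209, 495, 338]) cube([73, 1375, 16]);
translate([1324, 495, 338]) cube([73, 1375, 16]);
translate([1439, 495, 338]) cube([73, 1375, 16]);
translate([1554, 495, 338]) cube([73, 1375, 16]);
translate([1669, 495, 338]) cube([73, 1375, 16]);
translate([1784, 495, 338]) cube([73, 1375, 16]);
translate([1899, 495, 338]) cube([73, 1375, 16]);
translate([2014, 495, 338]) cube([73, 1375, 16]);
translate([2129, 495, 338]) cube([73, 1375, 16]);
translate([2244, 495, 338]) cube([73, 1375, 16]);


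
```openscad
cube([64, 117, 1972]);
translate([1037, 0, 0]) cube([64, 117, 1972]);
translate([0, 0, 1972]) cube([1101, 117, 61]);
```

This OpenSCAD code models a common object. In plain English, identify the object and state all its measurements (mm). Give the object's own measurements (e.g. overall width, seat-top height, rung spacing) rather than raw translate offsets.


A door frame. The clear opening is 973 mm wide and 1972 mm high. Two 64 mm wide jambs, 117 mm deep, stand either side of the opening from the floor to the top of the opening. A 61 mm thick head sits across the top of both jambs, spanning the full outside width of the frame.


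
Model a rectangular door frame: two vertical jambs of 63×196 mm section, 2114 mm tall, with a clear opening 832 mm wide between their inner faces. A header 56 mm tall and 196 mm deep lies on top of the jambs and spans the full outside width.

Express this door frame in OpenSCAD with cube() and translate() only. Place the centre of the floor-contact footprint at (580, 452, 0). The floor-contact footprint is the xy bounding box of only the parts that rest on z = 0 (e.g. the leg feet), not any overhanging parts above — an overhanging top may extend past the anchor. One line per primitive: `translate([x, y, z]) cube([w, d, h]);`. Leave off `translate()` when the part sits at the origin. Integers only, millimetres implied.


translate([101, 354, 0]) cube([63, 196, 2114]);
translate([996, 354, 0]) cube([63, 196, 2114]);
translate([101, 354, 2114]) cube([958, 196, 56]);


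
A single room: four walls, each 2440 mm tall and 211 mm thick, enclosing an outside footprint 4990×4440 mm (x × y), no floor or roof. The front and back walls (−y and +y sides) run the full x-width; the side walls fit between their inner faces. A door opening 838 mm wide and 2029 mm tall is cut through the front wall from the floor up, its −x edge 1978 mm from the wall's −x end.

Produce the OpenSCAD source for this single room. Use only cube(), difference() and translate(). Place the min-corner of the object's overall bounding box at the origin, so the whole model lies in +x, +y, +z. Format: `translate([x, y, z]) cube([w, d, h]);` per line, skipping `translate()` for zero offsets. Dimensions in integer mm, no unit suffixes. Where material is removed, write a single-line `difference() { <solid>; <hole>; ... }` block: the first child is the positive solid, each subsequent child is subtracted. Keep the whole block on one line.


difference() { cube([4990, 211, 2440]); translate([1978, 0, 0]) cube([838, 211, 2029]); }
translate([0, 4229, 0]) cube([4990, 211, 2440]);
translate([0, 211, 0]) cube([211, 4018, 2440]);
translate([4779, 211, 0]) cube([211, 4018, 2440]);


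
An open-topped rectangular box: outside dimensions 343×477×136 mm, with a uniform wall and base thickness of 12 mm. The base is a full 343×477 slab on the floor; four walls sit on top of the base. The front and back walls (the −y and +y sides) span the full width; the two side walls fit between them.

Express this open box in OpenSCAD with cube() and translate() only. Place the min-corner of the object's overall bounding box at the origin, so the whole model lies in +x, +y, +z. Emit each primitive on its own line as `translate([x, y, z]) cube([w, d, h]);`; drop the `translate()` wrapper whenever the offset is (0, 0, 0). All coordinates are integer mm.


cube([343, 477, 12]);
translate([0, 0, 12]) cube([343, 12, 124]);
translate([0, 465, 12]) cube([343, 12, 124]);
translate([0, 12, 12]) cube([12, 453, 124]);
translate([331, 12, 12]) cube([12, 453, 124]);


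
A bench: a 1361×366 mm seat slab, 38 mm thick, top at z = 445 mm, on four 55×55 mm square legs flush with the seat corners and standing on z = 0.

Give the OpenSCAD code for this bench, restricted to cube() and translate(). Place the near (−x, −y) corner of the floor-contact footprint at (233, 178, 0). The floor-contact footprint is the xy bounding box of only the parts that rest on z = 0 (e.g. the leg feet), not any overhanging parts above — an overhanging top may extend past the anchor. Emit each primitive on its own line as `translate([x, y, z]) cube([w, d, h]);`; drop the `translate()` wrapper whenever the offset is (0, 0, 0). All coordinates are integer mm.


// leg_h = 445 − 38 = 407
translate([233, 178, 407]) cube([1361, 366, 38]);
translate([233, 178, 0]) cube([55, 55, 407]);
translate([233, 489, 0]) cube([55, 55, 407]);
translate([1539, 178, 0]) cube([55, 55, 407]);
translate([1539, 489, 0]) cube([55, 55, 407]);


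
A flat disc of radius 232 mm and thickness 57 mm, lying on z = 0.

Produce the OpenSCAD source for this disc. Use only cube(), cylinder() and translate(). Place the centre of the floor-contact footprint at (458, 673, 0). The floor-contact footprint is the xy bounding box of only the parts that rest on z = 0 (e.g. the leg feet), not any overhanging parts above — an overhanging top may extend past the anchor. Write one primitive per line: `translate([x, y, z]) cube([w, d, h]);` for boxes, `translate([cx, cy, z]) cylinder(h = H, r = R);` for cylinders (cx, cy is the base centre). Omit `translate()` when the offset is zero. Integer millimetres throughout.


translate([458, 673, 0]) cylinder(h = 57, r = 232);


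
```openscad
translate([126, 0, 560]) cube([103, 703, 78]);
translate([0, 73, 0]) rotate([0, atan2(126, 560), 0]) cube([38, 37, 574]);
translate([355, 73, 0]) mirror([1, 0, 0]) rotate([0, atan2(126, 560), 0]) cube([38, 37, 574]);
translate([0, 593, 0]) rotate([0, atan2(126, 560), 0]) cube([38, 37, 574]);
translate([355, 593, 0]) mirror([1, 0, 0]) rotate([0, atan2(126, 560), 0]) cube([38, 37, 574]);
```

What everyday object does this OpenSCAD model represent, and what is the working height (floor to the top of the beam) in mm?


A sawhorse. The overall height is 638 mm.

A beam across two mirrored pairs of raked legs — a sawhorse. The beam's underside is at z = 560 (matching the legs' vertical rise in atan2(126, 560)) and the beam is 78 mm tall, so its top is at 560 + 78 = 638 mm. The raked legs top out at the beam's underside, so that is the highest point.


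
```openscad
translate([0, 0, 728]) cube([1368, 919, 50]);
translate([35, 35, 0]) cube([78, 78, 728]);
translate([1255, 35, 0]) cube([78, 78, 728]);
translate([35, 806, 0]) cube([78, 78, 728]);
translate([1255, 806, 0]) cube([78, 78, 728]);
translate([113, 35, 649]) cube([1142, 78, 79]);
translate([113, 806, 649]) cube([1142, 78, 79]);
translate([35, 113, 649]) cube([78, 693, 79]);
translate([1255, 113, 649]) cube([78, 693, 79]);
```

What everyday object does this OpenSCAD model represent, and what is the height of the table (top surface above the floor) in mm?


A table. The table height is 778 mm.

A 1368×919×50 slab sits at z = 728 on four 78 mm square posts — a table. The top surface is at 728 + 50 = 778 mm.


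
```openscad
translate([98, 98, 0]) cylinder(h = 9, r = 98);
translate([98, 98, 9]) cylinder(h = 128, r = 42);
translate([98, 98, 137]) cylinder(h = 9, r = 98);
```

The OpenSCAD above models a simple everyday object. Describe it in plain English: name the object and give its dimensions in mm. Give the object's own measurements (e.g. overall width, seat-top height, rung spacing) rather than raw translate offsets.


A spool: two coaxial disc flanges of radius 98 mm and thickness 9 mm, joined by a core cylinder of radius 42 mm and height 128 mm. The lower flange rests on z = 0 and the three cylinders share a vertical axis.


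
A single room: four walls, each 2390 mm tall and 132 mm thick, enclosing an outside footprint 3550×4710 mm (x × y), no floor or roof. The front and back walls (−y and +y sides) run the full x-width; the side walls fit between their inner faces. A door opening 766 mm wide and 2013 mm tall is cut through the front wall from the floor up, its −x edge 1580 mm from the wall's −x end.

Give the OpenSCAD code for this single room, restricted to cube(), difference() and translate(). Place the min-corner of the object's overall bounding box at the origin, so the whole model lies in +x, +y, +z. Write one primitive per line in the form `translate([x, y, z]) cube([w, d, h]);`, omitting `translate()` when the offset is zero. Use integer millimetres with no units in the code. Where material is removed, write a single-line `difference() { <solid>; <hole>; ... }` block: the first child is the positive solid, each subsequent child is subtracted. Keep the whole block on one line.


difference() { cube([3550, 132, 2390]); translate([1580, 0, 0]) cube([766, 132, 2013]); }
translate([0, 4578, 0]) cube([3550, 132, 2390]);
translate([0, 132, 0]) cube([132, 4446, 2390]);
translate([3418, 132, 0]) cube([132, 4446, 2390]);


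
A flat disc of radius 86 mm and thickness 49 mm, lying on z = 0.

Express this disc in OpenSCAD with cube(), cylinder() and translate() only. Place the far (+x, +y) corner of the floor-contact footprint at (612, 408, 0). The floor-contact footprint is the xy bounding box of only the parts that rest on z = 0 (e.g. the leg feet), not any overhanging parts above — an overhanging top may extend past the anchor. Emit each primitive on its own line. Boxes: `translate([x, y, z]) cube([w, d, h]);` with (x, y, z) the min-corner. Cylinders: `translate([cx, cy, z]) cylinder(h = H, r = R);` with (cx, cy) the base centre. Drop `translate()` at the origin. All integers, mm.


translate([526, 322, 0]) cylinder(h = 49, r = 86);


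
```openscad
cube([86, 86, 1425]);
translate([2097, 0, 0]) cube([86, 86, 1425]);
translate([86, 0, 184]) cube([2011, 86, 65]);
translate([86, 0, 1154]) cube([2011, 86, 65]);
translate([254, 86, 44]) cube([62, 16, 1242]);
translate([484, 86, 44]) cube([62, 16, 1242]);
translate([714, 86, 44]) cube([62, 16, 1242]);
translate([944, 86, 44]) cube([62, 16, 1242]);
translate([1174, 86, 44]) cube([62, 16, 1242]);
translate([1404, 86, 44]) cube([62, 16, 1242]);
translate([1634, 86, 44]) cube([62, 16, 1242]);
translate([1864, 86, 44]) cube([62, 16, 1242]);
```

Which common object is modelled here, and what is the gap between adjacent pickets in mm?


A fence section. The picket gap is 168 mm.

Two posts, two rails, 8 pickets — a fence section. Span 2011 mm holds 8 pickets of 62 mm with 9 equal gaps: ⌊(2011 − 8·62) / 9⌋ = 168 mm.


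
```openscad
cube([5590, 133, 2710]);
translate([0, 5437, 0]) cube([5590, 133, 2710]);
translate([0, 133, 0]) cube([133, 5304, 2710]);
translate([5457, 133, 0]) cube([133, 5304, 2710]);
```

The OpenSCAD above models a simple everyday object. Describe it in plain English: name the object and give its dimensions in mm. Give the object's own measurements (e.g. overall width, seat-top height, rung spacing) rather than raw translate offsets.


The wall frame of a small rectangular building: four walls, each 2710 mm tall and 133 mm thick, enclosing a footprint 5590 mm (x) by 5570 mm (y) outside-to-outside, with no floor or roof. The front and back walls (the −y and +y sides) span the full width; the two side walls fit between them.


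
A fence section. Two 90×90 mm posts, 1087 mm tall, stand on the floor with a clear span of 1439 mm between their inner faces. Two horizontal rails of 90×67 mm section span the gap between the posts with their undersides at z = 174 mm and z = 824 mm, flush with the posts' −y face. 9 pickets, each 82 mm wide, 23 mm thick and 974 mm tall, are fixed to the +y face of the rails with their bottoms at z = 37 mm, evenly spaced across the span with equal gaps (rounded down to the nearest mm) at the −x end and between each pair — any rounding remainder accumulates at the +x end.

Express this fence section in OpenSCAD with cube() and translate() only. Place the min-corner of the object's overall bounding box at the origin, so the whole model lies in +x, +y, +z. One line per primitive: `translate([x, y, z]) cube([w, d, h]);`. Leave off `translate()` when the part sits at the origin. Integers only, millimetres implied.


cube([90, 90, 1087]);
translate([1529, 0, 0]) cube([90, 90, 1087]);
translate([90, 0, 174]) cube([1439, 90, 67]);
translate([90, 0, 824]) cube([1439, 90, 67]);
translate([160, 90, 37]) cube([82, 23, 974]);
translate([312, 90, 37]) cube([82, 23, 974]);
translate([464, 90, 37]) cube([82, 23, 974]);
translate([616, 90, 37]) cube([82, 23, 974]);
translate([768, 90, 37]) cube([82, 23, 974]);
translate([920, 90, 37]) cube([82, 23, 974]);
translate([1072, 90, 37]) cube([82, 23, 974]);
translate([1224, 90, 37]) cube([82, 23, 974]);
translate([1376, 90, 37]) cube([82, 23, 974]);


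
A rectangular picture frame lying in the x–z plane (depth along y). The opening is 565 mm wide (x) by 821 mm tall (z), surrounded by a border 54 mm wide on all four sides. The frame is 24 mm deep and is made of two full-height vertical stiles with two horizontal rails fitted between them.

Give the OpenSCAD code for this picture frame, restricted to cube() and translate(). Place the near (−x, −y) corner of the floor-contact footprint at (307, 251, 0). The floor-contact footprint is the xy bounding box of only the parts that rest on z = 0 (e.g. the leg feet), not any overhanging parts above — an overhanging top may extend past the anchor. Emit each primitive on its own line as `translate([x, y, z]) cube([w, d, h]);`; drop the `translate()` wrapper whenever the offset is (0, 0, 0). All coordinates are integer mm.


translate([307, 251, 0]) cube([54, 24, 929]);
translate([926, 251, 0]) cube([54, 24, 929]);
translate([361, 251, 0]) cube([565, 24, 54]);
translate([361, 251, 875]) cube([565, 24, 54]);


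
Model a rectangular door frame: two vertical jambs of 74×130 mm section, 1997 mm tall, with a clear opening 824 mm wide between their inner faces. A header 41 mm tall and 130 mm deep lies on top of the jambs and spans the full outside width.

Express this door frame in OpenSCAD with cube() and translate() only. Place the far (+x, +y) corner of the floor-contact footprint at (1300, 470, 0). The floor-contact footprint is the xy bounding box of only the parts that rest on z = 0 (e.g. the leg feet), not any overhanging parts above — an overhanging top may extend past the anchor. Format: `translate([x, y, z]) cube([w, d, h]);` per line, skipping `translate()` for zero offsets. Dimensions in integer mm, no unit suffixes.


translate([328, 340, 0]) cube([74, 130, 1997]);
translate([1226, 340, 0]) cube([74, 130, 1997]);
translate([328, 340, 1997]) cube([972, 130, 41]);


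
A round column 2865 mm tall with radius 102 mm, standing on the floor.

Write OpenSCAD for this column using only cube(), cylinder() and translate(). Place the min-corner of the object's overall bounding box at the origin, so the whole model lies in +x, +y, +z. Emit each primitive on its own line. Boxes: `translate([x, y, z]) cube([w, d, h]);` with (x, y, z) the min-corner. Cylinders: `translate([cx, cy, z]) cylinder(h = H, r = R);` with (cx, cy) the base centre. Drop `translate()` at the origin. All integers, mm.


translate([102, 102, 0]) cylinder(h = 2865, r = 102);


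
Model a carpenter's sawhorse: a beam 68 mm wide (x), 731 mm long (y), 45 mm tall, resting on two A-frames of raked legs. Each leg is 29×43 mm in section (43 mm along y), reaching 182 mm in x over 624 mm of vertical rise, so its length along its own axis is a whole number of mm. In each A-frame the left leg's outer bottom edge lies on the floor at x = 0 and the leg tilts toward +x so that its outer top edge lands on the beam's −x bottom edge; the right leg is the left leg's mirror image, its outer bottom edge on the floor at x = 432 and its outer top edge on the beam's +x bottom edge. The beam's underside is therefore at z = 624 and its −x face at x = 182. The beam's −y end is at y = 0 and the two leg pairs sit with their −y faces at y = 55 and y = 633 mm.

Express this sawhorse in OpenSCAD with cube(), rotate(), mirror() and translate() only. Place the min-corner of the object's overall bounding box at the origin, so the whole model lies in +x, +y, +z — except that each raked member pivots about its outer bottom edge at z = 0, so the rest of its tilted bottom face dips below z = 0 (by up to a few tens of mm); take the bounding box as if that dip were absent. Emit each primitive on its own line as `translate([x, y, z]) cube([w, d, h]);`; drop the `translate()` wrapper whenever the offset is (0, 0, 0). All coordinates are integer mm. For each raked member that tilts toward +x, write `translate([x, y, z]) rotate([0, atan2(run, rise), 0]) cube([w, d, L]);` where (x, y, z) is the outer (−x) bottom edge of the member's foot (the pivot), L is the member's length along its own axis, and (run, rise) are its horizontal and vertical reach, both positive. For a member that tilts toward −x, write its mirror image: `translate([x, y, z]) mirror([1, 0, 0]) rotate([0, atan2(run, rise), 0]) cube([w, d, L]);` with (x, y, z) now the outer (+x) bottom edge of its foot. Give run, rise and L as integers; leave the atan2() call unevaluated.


translate([182, 0, 624]) cube([68, 731, 45]);
translate([0, 55, 0]) rotate([0, atan2(182, 624), 0]) cube([29, 43, 650]);
translate([432, 55, 0]) mirror([1, 0, 0]) rotate([0, atan2(182, 624), 0]) cube([29, 43, 650]);
translate([0, 633, 0]) rotate([0, atan2(182, 624), 0]) cube([29, 43, 650]);
translate([432, 633, 0]) mirror([1, 0, 0]) rotate([0, atan2(182, 624), 0]) cube([29, 43, 650]);


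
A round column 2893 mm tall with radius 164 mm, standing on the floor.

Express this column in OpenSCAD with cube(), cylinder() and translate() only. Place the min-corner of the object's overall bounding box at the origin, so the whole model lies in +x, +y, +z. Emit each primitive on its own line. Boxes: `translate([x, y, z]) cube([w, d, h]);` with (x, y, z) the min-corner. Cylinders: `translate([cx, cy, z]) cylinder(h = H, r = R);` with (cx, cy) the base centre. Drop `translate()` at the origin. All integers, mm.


translate([164, 164, 0]) cylinder(h = 2893, r = 164);


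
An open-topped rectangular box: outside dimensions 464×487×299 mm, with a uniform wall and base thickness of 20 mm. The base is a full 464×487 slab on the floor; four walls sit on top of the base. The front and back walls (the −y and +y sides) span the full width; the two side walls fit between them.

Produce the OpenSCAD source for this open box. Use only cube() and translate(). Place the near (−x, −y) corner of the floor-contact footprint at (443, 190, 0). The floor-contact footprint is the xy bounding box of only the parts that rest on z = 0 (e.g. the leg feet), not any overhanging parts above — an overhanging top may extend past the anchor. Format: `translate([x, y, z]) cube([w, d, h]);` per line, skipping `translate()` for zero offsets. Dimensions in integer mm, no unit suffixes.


translate([443, 190, 0]) cube([464, 487, 20]);
translate([443, 190, 20]) cube([464, 20, 279]);
translate([443, 657, 20]) cube([464, 20, 279]);
translate([443, 210, 20]) cube([20, 447, 279]);
translate([887, 210, 20]) cube([20, 447, 279]);


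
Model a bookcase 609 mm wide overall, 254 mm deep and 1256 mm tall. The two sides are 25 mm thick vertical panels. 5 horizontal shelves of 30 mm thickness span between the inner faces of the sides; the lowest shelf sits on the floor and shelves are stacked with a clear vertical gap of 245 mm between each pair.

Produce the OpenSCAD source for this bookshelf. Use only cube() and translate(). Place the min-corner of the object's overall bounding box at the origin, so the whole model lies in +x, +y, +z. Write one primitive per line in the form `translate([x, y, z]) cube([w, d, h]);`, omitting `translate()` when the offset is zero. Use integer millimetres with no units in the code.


cube([25, 254, 1256]);
translate([584, 0, 0]) cube([25, 254, 1256]);
translate([25, 0, 0]) cube([559, 254, 30]);
translate([25, 0, 275]) cube([559, 254, 30]);
translate([25, 0, 550]) cube([559, 254, 30]);
translate([25, 0, 825]) cube([559, 254, 30]);
translate([25, 0, 1100]) cube([559, 254, 30]);
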